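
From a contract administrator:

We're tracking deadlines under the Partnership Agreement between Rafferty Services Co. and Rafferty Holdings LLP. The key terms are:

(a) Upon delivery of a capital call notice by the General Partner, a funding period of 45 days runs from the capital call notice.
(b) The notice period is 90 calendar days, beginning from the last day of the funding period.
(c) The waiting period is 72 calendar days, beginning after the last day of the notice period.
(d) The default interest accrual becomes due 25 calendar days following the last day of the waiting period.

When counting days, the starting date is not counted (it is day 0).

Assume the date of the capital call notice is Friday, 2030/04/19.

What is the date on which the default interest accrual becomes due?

2030/12/07

The last day of the funding period: 2030/04/19 + 45 days = 2030/06/03.
Adding 90 calendar days to 2030/06/03 gives 2030/09/01, which is the last day of the notice period.
The last day of the waiting period: 2030/09/01 + 72 days = 2030/11/12.
Adding 25 calendar days to 2030/11/12 gives 2030/12/07, which is the date on which the default interest accrual becomes due.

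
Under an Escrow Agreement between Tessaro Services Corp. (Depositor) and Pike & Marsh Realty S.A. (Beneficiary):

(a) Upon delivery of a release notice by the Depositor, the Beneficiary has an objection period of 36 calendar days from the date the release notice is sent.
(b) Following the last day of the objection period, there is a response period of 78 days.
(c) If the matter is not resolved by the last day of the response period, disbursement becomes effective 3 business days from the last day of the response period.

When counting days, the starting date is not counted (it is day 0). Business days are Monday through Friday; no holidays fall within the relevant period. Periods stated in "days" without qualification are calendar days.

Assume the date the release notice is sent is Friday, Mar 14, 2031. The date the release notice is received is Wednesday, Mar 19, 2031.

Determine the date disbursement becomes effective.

The last day of the objection period: Mar 14, 2031 + 36 days = Apr 19, 2031.
The last day of the response period: Apr 19, 2031 + 78 days = Jul 6, 2031.
The date disbursement becomes effective: counting 3 business days from Sunday, Jul 6, 2031 (Jul 7, Jul 8, Jul 9, skipping weekends) reaches Wednesday, Jul 9, 2031.

Jul 9, 2031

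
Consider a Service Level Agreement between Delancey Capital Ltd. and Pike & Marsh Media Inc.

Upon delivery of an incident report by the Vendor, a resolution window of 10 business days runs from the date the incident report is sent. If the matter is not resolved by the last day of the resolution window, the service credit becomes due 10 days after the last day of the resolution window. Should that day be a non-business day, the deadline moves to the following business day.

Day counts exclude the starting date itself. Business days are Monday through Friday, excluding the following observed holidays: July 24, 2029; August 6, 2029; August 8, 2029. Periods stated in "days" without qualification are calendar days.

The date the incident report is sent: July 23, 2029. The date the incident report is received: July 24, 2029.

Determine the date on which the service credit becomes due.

The last day of the resolution window: counting 10 business days from Monday, July 23, 2029 (Jul 25, Jul 26, Jul 27, Jul 30, Jul 31, Aug 1, Aug 2, Aug 3, Aug 7, Aug 9, skipping weekends and the listed holidays on Jul 24, Aug 6, Aug 8) reaches Thursday, August 9, 2029.
Adding 10 calendar days to August 9, 2029 gives August 19, 2029, which is the date on which the service credit becomes due. That falls on a Sunday, so it rolls to the next business day, Monday, August 20, 2029.

August 20, 2029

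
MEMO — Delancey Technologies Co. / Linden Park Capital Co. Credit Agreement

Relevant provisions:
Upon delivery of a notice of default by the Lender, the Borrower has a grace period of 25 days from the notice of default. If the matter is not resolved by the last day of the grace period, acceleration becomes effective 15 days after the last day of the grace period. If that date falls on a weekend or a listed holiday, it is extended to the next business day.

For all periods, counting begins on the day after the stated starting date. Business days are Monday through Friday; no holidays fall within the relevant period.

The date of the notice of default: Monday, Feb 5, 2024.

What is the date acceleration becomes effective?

Mar 18, 2024

The last day of the grace period: 25 calendar days after Feb 5, 2024 is Mar 1, 2024.
The date acceleration becomes effective: 15 calendar days after Mar 1, 2024 is Mar 16, 2024. That falls on a Saturday, so it rolls to the next business day, Monday, Mar 18, 2024.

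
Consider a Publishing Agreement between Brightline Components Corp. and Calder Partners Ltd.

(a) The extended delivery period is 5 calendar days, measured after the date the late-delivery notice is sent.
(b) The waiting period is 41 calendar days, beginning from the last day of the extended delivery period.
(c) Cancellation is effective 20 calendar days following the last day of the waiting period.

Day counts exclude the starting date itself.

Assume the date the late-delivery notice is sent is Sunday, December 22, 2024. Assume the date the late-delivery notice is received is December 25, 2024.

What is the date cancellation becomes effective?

February 26, 2025

The last day of the extended delivery period: December 22, 2024 + 5 days = December 27, 2024.
The last day of the waiting period: 41 calendar days after December 27, 2024 is February 6, 2025.
Adding 20 calendar days to February 6, 2025 gives February 26, 2025, which is the date cancellation becomes effective.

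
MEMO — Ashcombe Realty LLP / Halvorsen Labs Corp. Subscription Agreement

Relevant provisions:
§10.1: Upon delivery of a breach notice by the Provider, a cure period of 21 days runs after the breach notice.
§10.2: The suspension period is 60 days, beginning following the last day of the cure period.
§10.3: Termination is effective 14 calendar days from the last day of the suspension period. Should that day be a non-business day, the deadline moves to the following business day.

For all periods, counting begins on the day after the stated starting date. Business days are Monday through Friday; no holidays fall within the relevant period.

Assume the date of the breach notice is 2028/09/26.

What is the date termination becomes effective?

The last day of the cure period: 21 calendar days after 2028/09/26 is 2028/10/17.
Adding 60 calendar days to 2028/10/17 gives 2028/12/16, which is the last day of the suspension period.
Adding 14 calendar days to 2028/12/16 gives 2028/12/30, which is the date termination becomes effective. That falls on a Saturday, so it rolls to the next business day, Monday, 2029/01/01.

2029/01/01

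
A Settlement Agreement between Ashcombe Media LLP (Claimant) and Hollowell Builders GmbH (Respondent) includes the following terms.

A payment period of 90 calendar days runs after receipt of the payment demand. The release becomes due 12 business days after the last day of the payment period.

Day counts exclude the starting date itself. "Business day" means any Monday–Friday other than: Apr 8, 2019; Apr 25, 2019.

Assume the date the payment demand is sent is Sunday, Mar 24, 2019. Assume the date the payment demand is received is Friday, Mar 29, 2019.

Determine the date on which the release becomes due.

Jul 15, 2019

The last day of the payment period: Mar 29, 2019 + 90 days = Jun 27, 2019.
From Thursday, Jun 27, 2019, 12 business days (Jun 28, Jul 1, Jul 2, Jul 3, …, Jul 11, Jul 12, Jul 15, skipping weekends) brings us to Monday, Jul 15, 2019, which is the date on which the release becomes due.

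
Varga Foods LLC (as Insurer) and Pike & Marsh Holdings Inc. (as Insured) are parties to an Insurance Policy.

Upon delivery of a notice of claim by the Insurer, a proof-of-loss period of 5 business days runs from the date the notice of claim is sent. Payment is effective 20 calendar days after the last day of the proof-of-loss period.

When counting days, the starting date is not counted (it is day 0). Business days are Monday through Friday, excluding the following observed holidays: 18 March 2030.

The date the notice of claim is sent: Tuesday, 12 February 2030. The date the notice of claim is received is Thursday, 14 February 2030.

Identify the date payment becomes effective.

From Tuesday, 12 February 2030, 5 business days (Feb 13, Feb 14, Feb 15, Feb 18, Feb 19, skipping weekends) brings us to Tuesday, 19 February 2030, which is the last day of the proof-of-loss period.
The date payment becomes effective: 20 calendar days after 19 February 2030 is 11 March 2030.

11 March 2030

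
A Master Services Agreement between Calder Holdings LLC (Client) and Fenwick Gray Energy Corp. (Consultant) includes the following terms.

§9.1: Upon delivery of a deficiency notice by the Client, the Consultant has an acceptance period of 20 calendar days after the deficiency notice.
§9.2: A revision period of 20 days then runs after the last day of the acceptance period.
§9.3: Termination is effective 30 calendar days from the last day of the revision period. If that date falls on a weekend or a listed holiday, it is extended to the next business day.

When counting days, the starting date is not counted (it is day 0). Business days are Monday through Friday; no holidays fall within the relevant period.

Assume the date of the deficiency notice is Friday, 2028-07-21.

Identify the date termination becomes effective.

The last day of the acceptance period: 20 calendar days after 2028-07-21 is 2028-08-10.
The last day of the revision period: 2028-08-10 + 20 days = 2028-08-30.
Adding 30 calendar days to 2028-08-30 gives 2028-09-29, which is the date termination becomes effective. 2028-09-29 is a Friday, so no roll-forward applies.

2028-09-29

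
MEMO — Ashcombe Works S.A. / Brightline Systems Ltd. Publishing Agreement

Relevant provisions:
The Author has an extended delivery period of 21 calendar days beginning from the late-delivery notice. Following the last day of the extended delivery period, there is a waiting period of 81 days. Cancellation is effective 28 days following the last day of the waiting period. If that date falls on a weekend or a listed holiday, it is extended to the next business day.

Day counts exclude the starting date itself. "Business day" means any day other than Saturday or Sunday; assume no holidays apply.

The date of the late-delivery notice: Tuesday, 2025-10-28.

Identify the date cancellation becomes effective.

2026-03-09

The last day of the extended delivery period: 21 calendar days after 2025-10-28 is 2025-11-18.
The last day of the waiting period: 81 calendar days after 2025-11-18 is 2026-02-07.
The date cancellation becomes effective: 28 calendar days after 2026-02-07 is 2026-03-07. That falls on a Saturday, so it rolls to the next business day, Monday, 2026-03-09.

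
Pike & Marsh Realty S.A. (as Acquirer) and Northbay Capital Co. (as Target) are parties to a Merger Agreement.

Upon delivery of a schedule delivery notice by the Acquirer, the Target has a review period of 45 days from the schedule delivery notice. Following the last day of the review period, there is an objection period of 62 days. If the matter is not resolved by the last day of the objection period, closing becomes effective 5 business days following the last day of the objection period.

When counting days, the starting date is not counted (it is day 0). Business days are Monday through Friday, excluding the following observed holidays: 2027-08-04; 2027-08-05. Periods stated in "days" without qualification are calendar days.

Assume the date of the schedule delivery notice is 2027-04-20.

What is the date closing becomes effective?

Adding 45 calendar days to 2027-04-20 gives 2027-06-04, which is the last day of the review period.
Adding 62 calendar days to 2027-06-04 gives 2027-08-05, which is the last day of the objection period.
The date closing becomes effective: 5 business days after Thursday, 2027-08-05, skipping weekends — Aug 6, Aug 9, Aug 10, Aug 11, Aug 12 — lands on Thursday, 2027-08-12.

2027-08-12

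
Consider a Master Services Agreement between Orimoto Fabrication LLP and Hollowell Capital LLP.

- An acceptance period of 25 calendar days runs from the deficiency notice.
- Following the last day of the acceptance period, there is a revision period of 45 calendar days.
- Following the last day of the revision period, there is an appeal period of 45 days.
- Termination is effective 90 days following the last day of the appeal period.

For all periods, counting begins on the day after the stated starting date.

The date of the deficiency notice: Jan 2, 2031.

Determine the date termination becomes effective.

Jul 26, 2031

Adding 25 calendar days to Jan 2, 2031 gives Jan 27, 2031, which is the last day of the acceptance period.
The last day of the revision period: Jan 27, 2031 + 45 days = Mar 13, 2031.
The last day of the appeal period: 45 calendar days after Mar 13, 2031 is Apr 27, 2031.
The date termination becomes effective: Apr 27, 2031 + 90 days = Jul 26, 2031.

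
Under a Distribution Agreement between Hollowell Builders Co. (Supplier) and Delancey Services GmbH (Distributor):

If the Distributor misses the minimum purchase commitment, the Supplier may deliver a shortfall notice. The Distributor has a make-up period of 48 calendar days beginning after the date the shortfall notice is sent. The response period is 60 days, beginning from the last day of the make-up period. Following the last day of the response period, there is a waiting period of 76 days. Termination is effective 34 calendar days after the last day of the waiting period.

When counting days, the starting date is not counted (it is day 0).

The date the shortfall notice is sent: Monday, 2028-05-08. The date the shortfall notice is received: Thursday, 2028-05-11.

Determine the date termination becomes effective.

The last day of the make-up period: 2028-05-08 + 48 days = 2028-06-25.
The last day of the response period: 60 calendar days after 2028-06-25 is 2028-08-24.
The last day of the waiting period: 76 calendar days after 2028-08-24 is 2028-11-08.
The date termination becomes effective: 34 calendar days after 2028-11-08 is 2028-12-12.

2028-12-12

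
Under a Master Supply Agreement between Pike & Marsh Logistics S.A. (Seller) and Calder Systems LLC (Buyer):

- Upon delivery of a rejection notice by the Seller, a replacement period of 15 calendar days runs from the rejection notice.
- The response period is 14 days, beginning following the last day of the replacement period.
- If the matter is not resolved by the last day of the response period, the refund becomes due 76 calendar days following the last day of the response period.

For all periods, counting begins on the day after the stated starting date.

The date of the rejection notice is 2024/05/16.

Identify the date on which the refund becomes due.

The last day of the replacement period: 2024/05/16 + 15 days = 2024/05/31.
The last day of the response period: 14 calendar days after 2024/05/31 is 2024/06/14.
The date on which the refund becomes due: 76 calendar days after 2024/06/14 is 2024/08/29.

2024/08/29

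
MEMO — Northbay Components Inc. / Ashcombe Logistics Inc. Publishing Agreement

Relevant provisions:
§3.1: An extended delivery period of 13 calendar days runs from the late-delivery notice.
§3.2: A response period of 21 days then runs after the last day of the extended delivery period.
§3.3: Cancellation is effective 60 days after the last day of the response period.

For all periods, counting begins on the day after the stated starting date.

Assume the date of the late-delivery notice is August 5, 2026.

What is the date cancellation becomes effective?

The last day of the extended delivery period: August 5, 2026 + 13 days = August 18, 2026.
Adding 21 calendar days to August 18, 2026 gives September 8, 2026, which is the last day of the response period.
Adding 60 calendar days to September 8, 2026 gives November 7, 2026, which is the date cancellation becomes effective.

November 7, 2026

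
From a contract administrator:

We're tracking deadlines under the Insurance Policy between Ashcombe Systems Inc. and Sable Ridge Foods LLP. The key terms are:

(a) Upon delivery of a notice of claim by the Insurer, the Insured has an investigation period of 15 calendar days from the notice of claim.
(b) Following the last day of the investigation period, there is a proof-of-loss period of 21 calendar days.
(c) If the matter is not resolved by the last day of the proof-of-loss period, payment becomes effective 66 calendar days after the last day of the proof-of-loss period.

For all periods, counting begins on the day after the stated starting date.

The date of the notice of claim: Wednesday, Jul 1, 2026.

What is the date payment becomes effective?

The last day of the investigation period: 15 calendar days after Jul 1, 2026 is Jul 16, 2026.
The last day of the proof-of-loss period: Jul 16, 2026 + 21 days = Aug 6, 2026.
Adding 66 calendar days to Aug 6, 2026 gives Oct 11, 2026, which is the date payment becomes effective.

Oct 11, 2026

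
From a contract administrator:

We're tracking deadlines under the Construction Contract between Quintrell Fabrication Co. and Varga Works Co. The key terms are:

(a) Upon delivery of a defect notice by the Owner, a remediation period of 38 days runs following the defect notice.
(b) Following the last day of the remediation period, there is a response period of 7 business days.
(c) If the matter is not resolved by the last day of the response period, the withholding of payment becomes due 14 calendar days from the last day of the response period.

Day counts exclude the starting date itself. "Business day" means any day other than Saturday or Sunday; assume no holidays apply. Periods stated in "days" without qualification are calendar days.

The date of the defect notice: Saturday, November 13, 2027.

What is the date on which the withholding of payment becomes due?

The last day of the remediation period: November 13, 2027 + 38 days = December 21, 2027.
The last day of the response period: counting 7 business days from Tuesday, December 21, 2027 (Dec 22, Dec 23, Dec 24, Dec 27, Dec 28, Dec 29, Dec 30, skipping weekends) reaches Thursday, December 30, 2027.
The date on which the withholding of payment becomes due: 14 calendar days after December 30, 2027 is January 13, 2028.

January 13, 2028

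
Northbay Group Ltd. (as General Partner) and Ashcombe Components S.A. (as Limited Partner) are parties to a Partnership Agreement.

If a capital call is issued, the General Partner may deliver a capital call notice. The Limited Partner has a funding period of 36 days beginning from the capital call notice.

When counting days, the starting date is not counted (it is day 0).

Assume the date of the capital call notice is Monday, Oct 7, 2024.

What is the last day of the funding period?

Nov 12, 2024

Adding 36 calendar days to Oct 7, 2024 gives Nov 12, 2024, which is the last day of the funding period.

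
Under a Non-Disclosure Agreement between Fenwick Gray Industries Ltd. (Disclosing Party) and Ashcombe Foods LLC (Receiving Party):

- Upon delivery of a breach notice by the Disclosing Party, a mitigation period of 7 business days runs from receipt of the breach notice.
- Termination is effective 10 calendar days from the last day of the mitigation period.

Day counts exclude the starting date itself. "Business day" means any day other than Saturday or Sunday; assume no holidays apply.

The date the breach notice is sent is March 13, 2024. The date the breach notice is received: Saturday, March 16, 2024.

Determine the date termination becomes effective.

April 5, 2024

The last day of the mitigation period: counting 7 business days from Saturday, March 16, 2024 (Mar 18, Mar 19, Mar 20, Mar 21, Mar 22, Mar 25, Mar 26, skipping weekends) reaches Tuesday, March 26, 2024.
The date termination becomes effective: 10 calendar days after March 26, 2024 is April 5, 2024.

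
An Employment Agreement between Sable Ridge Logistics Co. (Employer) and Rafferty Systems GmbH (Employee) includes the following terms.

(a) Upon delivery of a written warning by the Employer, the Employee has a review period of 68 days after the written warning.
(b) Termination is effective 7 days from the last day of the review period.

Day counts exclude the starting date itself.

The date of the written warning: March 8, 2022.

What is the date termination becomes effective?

May 22, 2022

The last day of the review period: 68 calendar days after March 8, 2022 is May 15, 2022.
The date termination becomes effective: 7 calendar days after May 15, 2022 is May 22, 2022.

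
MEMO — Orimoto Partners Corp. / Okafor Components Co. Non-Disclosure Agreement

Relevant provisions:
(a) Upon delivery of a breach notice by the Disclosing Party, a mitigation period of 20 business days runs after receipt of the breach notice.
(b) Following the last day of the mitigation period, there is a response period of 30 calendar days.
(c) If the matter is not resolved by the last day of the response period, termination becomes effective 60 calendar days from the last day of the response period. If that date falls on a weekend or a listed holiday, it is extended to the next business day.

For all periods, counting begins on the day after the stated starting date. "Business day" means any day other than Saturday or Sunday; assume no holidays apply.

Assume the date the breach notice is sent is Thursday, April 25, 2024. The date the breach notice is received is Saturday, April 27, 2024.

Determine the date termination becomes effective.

August 22, 2024

The last day of the mitigation period: counting 20 business days from Saturday, April 27, 2024 (Apr 29, Apr 30, May 1, May 2, …, May 22, May 23, May 24, skipping weekends) reaches Friday, May 24, 2024.
Adding 30 calendar days to May 24, 2024 gives June 23, 2024, which is the last day of the response period.
Adding 60 calendar days to June 23, 2024 gives August 22, 2024, which is the date termination becomes effective. August 22, 2024 is a Thursday, so no roll-forward applies.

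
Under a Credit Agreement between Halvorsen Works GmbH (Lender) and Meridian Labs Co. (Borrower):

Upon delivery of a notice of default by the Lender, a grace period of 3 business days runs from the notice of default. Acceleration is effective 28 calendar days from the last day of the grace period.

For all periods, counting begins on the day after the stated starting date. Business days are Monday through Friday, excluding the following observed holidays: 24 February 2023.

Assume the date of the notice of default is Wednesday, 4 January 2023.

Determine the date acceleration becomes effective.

From Wednesday, 4 January 2023, 3 business days (Jan 5, Jan 6, Jan 9, skipping weekends) brings us to Monday, 9 January 2023, which is the last day of the grace period.
Adding 28 calendar days to 9 January 2023 gives 6 February 2023, which is the date acceleration becomes effective.

6 February 2023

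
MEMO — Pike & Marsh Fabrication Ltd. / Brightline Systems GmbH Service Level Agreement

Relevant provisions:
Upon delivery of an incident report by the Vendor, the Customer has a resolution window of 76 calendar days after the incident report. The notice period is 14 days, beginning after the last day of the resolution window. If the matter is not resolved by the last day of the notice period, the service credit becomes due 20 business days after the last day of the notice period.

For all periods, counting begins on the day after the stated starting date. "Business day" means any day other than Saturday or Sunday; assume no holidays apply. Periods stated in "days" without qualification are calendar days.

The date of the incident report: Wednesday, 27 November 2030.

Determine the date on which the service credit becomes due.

25 March 2031

The last day of the resolution window: 27 November 2030 + 76 days = 11 February 2031.
Adding 14 calendar days to 11 February 2031 gives 25 February 2031, which is the last day of the notice period.
The date on which the service credit becomes due: counting 20 business days from Tuesday, 25 February 2031 (Feb 26, Feb 27, Feb 28, Mar 3, …, Mar 21, Mar 24, Mar 25, skipping weekends) reaches Tuesday, 25 March 2031.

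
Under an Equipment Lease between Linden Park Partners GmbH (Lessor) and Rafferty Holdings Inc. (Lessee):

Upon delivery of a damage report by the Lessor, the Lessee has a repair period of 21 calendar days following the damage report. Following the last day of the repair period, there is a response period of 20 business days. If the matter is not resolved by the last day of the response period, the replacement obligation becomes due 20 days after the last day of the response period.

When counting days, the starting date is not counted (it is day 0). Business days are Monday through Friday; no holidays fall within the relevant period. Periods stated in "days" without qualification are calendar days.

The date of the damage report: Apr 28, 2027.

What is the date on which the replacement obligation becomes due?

Adding 21 calendar days to Apr 28, 2027 gives May 19, 2027, which is the last day of the repair period.
The last day of the response period: 20 business days after Wednesday, May 19, 2027, skipping weekends — May 20, May 21, May 24, May 25, …, Jun 14, Jun 15, Jun 16 — lands on Wednesday, Jun 16, 2027.
The date on which the replacement obligation becomes due: Jun 16, 2027 + 20 days = Jul 6, 2027.

Jul 6, 2027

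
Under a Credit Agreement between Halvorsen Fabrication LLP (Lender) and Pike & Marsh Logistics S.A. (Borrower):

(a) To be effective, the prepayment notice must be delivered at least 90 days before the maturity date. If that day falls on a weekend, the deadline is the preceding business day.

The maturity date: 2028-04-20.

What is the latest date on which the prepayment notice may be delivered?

2028-01-21

2028-04-20 minus 90 days is 2028-01-21. That is a Friday, so no adjustment is needed.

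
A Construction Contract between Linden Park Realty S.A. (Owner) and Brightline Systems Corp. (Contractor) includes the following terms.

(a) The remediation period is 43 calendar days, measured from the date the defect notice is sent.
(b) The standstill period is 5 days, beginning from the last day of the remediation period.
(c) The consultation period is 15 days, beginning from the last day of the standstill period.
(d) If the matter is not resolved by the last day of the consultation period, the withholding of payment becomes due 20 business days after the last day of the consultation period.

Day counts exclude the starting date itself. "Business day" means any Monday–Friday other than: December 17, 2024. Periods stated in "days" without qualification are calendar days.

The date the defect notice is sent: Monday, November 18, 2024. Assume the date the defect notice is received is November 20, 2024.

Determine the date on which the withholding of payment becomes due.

February 17, 2025

The last day of the remediation period: 43 calendar days after November 18, 2024 is December 31, 2024.
The last day of the standstill period: 5 calendar days after December 31, 2024 is January 5, 2025.
The last day of the consultation period: January 5, 2025 + 15 days = January 20, 2025.
From Monday, January 20, 2025, 20 business days (Jan 21, Jan 22, Jan 23, Jan 24, …, Feb 13, Feb 14, Feb 17, skipping weekends) brings us to Monday, February 17, 2025, which is the date on which the withholding of payment becomes due.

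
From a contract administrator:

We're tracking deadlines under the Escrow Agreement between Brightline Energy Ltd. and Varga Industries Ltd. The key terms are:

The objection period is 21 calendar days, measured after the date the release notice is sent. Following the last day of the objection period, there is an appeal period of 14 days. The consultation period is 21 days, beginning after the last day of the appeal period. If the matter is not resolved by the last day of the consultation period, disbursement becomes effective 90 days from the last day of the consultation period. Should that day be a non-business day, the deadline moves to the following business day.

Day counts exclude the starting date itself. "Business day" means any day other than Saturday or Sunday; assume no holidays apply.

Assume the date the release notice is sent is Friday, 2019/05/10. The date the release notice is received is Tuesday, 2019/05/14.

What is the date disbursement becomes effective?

2019/10/03

The last day of the objection period: 2019/05/10 + 21 days = 2019/05/31.
The last day of the appeal period: 14 calendar days after 2019/05/31 is 2019/06/14.
The last day of the consultation period: 21 calendar days after 2019/06/14 is 2019/07/05.
The date disbursement becomes effective: 2019/07/05 + 90 days = 2019/10/03. 2019/10/03 is a Thursday, so no roll-forward applies.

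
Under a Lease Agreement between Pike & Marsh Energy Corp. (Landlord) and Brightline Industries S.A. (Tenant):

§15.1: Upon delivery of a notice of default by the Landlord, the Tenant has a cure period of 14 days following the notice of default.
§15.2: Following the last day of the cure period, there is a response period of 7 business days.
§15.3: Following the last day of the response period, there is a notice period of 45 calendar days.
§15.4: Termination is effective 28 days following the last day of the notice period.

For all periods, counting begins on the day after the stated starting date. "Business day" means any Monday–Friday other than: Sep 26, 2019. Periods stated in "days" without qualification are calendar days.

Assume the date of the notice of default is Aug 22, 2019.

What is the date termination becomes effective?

Nov 28, 2019

The last day of the cure period: 14 calendar days after Aug 22, 2019 is Sep 5, 2019.
The last day of the response period: counting 7 business days from Thursday, Sep 5, 2019 (Sep 6, Sep 9, Sep 10, Sep 11, Sep 12, Sep 13, Sep 16, skipping weekends) reaches Monday, Sep 16, 2019.
The last day of the notice period: Sep 16, 2019 + 45 days = Oct 31, 2019.
Adding 28 calendar days to Oct 31, 2019 gives Nov 28, 2019, which is the date termination becomes effective.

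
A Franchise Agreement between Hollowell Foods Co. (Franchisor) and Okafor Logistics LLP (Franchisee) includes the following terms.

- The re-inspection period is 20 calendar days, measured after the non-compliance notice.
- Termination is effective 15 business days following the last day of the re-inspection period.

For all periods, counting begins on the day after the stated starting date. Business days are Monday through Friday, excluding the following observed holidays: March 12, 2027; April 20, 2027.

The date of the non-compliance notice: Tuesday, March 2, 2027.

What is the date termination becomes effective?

April 12, 2027

The last day of the re-inspection period: 20 calendar days after March 2, 2027 is March 22, 2027.
The date termination becomes effective: counting 15 business days from Monday, March 22, 2027 (Mar 23, Mar 24, Mar 25, Mar 26, …, Apr 8, Apr 9, Apr 12, skipping weekends) reaches Monday, April 12, 2027.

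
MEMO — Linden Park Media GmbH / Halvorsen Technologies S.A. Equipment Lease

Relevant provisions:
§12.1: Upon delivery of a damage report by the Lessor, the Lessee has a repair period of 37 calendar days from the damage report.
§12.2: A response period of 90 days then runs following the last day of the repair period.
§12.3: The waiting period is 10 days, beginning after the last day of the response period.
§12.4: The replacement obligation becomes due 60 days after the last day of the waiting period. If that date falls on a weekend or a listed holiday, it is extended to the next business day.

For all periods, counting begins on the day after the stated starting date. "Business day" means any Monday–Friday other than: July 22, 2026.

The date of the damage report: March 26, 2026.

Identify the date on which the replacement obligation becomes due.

Adding 37 calendar days to March 26, 2026 gives May 2, 2026, which is the last day of the repair period.
Adding 90 calendar days to May 2, 2026 gives July 31, 2026, which is the last day of the response period.
The last day of the waiting period: 10 calendar days after July 31, 2026 is August 10, 2026.
Adding 60 calendar days to August 10, 2026 gives October 9, 2026, which is the date on which the replacement obligation becomes due. October 9, 2026 is a Friday and is not a listed holiday, so no roll-forward applies.

October 9, 2026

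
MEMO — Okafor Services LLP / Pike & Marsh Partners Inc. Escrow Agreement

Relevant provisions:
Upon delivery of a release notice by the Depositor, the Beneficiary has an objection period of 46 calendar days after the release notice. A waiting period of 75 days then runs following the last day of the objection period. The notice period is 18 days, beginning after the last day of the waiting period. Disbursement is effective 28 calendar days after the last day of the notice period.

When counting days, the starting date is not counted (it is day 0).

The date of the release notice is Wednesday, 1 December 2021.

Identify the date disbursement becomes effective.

Adding 46 calendar days to 1 December 2021 gives 16 January 2022, which is the last day of the objection period.
The last day of the waiting period: 16 January 2022 + 75 days = 1 April 2022.
The last day of the notice period: 1 April 2022 + 18 days = 19 April 2022.
Adding 28 calendar days to 19 April 2022 gives 17 May 2022, which is the date disbursement becomes effective.

17 May 2022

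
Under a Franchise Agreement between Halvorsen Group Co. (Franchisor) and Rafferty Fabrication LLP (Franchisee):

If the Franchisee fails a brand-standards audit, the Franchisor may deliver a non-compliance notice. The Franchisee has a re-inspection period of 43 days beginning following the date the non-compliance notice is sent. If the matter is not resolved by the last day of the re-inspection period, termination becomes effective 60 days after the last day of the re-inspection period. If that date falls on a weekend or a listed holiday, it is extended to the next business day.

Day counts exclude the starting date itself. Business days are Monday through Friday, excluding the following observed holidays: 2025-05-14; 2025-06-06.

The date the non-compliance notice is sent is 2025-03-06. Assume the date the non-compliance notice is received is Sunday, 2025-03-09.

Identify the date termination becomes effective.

2025-06-17

The last day of the re-inspection period: 2025-03-06 + 43 days = 2025-04-18.
The date termination becomes effective: 60 calendar days after 2025-04-18 is 2025-06-17. 2025-06-17 is a Tuesday and is not a listed holiday, so no roll-forward applies.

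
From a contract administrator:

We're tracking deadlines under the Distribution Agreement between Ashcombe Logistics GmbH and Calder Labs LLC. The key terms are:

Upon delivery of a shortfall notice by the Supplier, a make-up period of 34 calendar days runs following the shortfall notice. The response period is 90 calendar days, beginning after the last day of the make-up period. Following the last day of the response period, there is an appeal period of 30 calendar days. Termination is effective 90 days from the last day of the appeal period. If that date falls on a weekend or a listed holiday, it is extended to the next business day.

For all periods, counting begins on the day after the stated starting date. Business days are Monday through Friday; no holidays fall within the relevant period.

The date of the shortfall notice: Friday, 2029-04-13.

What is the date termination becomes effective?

The last day of the make-up period: 2029-04-13 + 34 days = 2029-05-17.
Adding 90 calendar days to 2029-05-17 gives 2029-08-15, which is the last day of the response period.
The last day of the appeal period: 30 calendar days after 2029-08-15 is 2029-09-14.
The date termination becomes effective: 2029-09-14 + 90 days = 2029-12-13. 2029-12-13 is a Thursday, so no roll-forward applies.

2029-12-13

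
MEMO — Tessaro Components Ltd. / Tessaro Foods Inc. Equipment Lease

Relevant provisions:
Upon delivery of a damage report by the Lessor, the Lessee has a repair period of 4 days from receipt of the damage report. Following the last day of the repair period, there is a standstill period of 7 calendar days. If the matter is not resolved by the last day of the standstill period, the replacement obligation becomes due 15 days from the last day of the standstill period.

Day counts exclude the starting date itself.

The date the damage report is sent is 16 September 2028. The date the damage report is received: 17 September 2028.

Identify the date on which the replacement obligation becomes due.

13 October 2028

The last day of the repair period: 4 calendar days after 17 September 2028 is 21 September 2028.
The last day of the standstill period: 7 calendar days after 21 September 2028 is 28 September 2028.
The date on which the replacement obligation becomes due: 28 September 2028 + 15 days = 13 October 2028.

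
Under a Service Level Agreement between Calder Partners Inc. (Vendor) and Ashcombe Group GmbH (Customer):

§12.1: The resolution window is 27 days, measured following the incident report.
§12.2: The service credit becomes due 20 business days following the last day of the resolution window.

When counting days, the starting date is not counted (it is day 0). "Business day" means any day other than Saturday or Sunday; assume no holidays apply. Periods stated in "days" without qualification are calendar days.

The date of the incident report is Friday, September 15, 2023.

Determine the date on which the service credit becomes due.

November 9, 2023

The last day of the resolution window: September 15, 2023 + 27 days = October 12, 2023.
From Thursday, October 12, 2023, 20 business days (Oct 13, Oct 16, Oct 17, Oct 18, …, Nov 7, Nov 8, Nov 9, skipping weekends) brings us to Thursday, November 9, 2023, which is the date on which the service credit becomes due.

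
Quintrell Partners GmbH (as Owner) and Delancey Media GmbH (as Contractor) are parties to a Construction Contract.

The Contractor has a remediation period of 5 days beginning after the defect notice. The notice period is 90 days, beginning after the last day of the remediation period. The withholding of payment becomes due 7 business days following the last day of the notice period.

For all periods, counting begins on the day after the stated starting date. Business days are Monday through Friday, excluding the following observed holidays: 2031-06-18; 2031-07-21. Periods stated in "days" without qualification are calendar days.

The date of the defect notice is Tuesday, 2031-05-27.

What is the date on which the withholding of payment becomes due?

2031-09-09

The last day of the remediation period: 2031-05-27 + 5 days = 2031-06-01.
The last day of the notice period: 90 calendar days after 2031-06-01 is 2031-08-30.
The date on which the withholding of payment becomes due: 7 business days after Saturday, 2031-08-30, skipping weekends — Sep 1, Sep 2, Sep 3, Sep 4, Sep 5, Sep 8, Sep 9 — lands on Tuesday, 2031-09-09.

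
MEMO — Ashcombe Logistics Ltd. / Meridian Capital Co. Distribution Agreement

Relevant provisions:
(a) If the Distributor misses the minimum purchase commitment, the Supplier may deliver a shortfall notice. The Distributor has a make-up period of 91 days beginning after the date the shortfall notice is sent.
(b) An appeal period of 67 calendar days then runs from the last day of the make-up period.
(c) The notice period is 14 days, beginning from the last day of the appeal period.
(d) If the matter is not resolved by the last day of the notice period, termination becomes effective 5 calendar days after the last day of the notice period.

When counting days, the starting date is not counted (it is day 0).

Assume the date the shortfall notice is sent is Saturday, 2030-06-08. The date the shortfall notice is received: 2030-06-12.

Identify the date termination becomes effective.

2030-12-02

The last day of the make-up period: 2030-06-08 + 91 days = 2030-09-07.
Adding 67 calendar days to 2030-09-07 gives 2030-11-13, which is the last day of the appeal period.
The last day of the notice period: 2030-11-13 + 14 days = 2030-11-27.
Adding 5 calendar days to 2030-11-27 gives 2030-12-02, which is the date termination becomes effective.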